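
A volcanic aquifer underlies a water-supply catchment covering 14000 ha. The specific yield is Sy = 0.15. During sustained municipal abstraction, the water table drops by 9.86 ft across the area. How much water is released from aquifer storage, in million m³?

A = 14000 ha = 1.4 × 10^8 m²
Δh = 9.86 ft = 3.005 m
ΔV = Sy × A × Δh = 0.15 × 1.4 × 10^8 m² × 3.005 m = 6.311 × 10^7 m³
ΔV = 6.311 × 10^7 m³ = 63.11 million m³

ΔV ≈ 63.1 million m³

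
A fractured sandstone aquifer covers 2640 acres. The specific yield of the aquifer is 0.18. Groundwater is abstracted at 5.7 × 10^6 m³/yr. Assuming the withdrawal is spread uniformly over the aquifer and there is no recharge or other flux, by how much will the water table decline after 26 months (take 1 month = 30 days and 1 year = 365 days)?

A = 2640 acres = 1.068 × 10^7 m²
Q = 5.7 × 10^6 m³/yr = 15620 m³/d
t = 26 months = 780 d
ΔV = Q × t = 15620 m³/d × 780 d = 1.218 × 10^7 m³
Δh = ΔV / (Sy × A) = 1.218 × 10^7 / (0.18 × 1.068 × 10^7) = 6.334 m

Δh ≈ 6.33 m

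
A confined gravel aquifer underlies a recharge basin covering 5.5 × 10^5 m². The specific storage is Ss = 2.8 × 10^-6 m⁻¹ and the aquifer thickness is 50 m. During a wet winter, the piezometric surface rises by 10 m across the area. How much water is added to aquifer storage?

S = Ss × b = 2.8 × 10^-6 m⁻¹ × 50 m = 1.4 × 10^-4
ΔV = S × A × Δh = 1.4 × 10^-4 × 5.5 × 10^5 m² × 10 m = 770 m³

ΔV ≈ 770 m³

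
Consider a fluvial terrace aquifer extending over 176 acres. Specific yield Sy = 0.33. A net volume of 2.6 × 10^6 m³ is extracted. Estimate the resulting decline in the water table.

Δh ≈ 11.1 m

A = 176 acres = 7.122 × 10^5 m²
Δh = ΔV / (Sy × A) = 2.6 × 10^6 m³ / (0.33 × 7.122 × 10^5 m²) = 11.06 m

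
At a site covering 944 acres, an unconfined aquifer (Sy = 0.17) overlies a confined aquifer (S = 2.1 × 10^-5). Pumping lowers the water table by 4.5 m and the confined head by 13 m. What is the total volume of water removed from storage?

A = 944 acres = 3.82 × 10^6 m²
Unconfined: ΔV_u = Sy × A × Δh_u = 0.17 × 3.82 × 10^6 × 4.5 = 2.922 × 10^6 m³
Confined: ΔV_c = S × A × Δh_c = 2.1 × 10^-5 × 3.82 × 10^6 × 13 = 1043 m³
Total ΔV = 2.922 × 10^6 + 1043 = 2.924 × 10^6 m³

ΔV ≈ 2.92 × 10^6 m³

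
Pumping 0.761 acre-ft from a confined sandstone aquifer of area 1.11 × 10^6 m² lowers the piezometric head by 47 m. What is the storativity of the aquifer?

S ≈ 1.8 × 10^-5

ΔV = 0.761 acre-ft = 938.7 m³
S = ΔV / (A × Δh) = 938.7 m³ / (1.11 × 10^6 m² × 47 m) = 1.799 × 10^-5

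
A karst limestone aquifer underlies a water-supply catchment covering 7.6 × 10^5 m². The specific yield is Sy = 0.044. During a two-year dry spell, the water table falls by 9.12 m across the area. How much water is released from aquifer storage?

ΔV = Sy × A × Δh = 0.044 × 7.6 × 10^5 m² × 9.12 m = 3.05 × 10^5 m³

ΔV ≈ 3.05 × 10^5 m³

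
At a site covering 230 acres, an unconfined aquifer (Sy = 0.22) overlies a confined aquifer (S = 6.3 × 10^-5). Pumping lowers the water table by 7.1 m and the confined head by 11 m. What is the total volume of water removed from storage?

ΔV ≈ 1.45 × 10^6 m³

A = 230 acres = 9.308 × 10^5 m²
Unconfined: ΔV_u = Sy × A × Δh_u = 0.22 × 9.308 × 10^5 × 7.1 = 1.454 × 10^6 m³
Confined: ΔV_c = S × A × Δh_c = 6.3 × 10^-5 × 9.308 × 10^5 × 11 = 645 m³
Total ΔV = 1.454 × 10^6 + 645 = 1.455 × 10^6 m³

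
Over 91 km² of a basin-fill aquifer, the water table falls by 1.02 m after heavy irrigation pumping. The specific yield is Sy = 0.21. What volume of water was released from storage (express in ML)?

ΔV ≈ 19500 ML

A = 91 km² = 9.1 × 10^7 m²
ΔV = Sy × A × Δh = 0.21 × 9.1 × 10^7 m² × 1.02 m = 1.949 × 10^7 m³
ΔV = 1.949 × 10^7 m³ = 19490 ML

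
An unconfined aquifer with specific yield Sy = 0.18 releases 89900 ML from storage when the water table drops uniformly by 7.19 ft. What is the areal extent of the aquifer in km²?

A ≈ 228 km²

Δh = 7.19 ft = 2.192 m
ΔV = 89900 ML = 8.99 × 10^7 m³
A = ΔV / (Sy × Δh) = 8.99 × 10^7 / (0.18 × 2.192) = 2.279 × 10^8 m²
A = 2.279 × 10^8 m² = 227.9 km²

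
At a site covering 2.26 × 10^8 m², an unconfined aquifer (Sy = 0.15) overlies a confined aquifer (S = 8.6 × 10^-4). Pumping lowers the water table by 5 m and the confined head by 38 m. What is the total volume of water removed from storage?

Unconfined: ΔV_u = Sy × A × Δh_u = 0.15 × 2.26 × 10^8 × 5 = 1.695 × 10^8 m³
Confined: ΔV_c = S × A × Δh_c = 8.6 × 10^-4 × 2.26 × 10^8 × 38 = 7.386 × 10^6 m³
Total ΔV = 1.695 × 10^8 + 7.386 × 10^6 = 1.769 × 10^8 m³

ΔV ≈ 1.77 × 10^8 m³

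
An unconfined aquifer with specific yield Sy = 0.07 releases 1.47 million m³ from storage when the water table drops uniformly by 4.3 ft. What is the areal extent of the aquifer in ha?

Δh = 4.3 ft = 1.311 m
ΔV = 1.47 million m³ = 1.47 × 10^6 m³
A = ΔV / (Sy × Δh) = 1.47 × 10^6 / (0.07 × 1.311) = 1.602 × 10^7 m²
A = 1.602 × 10^7 m² = 1602 ha

A ≈ 1600 ha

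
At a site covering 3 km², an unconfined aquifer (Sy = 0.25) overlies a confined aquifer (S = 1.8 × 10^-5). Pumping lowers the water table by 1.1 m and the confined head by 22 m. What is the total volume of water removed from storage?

A = 3 km² = 3 × 10^6 m²
Unconfined: ΔV_u = Sy × A × Δh_u = 0.25 × 3 × 10^6 × 1.1 = 8.25 × 10^5 m³
Confined: ΔV_c = S × A × Δh_c = 1.8 × 10^-5 × 3 × 10^6 × 22 = 1188 m³
Total ΔV = 8.25 × 10^5 + 1188 = 8.262 × 10^5 m³

ΔV ≈ 8.26 × 10^5 m³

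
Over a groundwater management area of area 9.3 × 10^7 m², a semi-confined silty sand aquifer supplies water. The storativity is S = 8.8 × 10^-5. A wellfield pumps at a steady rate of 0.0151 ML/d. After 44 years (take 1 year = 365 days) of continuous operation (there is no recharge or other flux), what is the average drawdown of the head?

Δh ≈ 29.6 m

Q = 0.0151 ML/d = 15.1 m³/d
t = 44 years = 16060 d
ΔV = Q × t = 15.1 m³/d × 16060 d = 2.425 × 10^5 m³
Δh = ΔV / (S × A) = 2.425 × 10^5 / (8.8 × 10^-5 × 9.3 × 10^7) = 29.63 m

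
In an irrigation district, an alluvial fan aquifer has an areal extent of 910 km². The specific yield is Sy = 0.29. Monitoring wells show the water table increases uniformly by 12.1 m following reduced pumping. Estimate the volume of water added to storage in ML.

A = 910 km² = 9.1 × 10^8 m²
ΔV = Sy × A × Δh = 0.29 × 9.1 × 10^8 m² × 12.1 m = 3.193 × 10^9 m³
ΔV = 3.193 × 10^9 m³ = 3.193 × 10^6 ML

ΔV ≈ 3.19 × 10^6 ML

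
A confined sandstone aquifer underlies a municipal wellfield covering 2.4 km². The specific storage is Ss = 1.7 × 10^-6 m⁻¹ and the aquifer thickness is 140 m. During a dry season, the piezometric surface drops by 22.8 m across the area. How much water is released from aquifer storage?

ΔV ≈ 13000 m³

S = Ss × b = 1.7 × 10^-6 m⁻¹ × 140 m = 2.38 × 10^-4
A = 2.4 km² = 2.4 × 10^6 m²
ΔV = S × A × Δh = 2.38 × 10^-4 × 2.4 × 10^6 m² × 22.8 m = 13020 m³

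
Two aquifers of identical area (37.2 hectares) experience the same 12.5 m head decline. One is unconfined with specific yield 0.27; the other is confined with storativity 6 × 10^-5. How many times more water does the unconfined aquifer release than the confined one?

ΔV_u / ΔV_c ≈ 4500

A = 37.2 hectares = 3.72 × 10^5 m²
Unconfined: ΔV_u = Sy × A × Δh = 0.27 × 3.72 × 10^5 × 12.5 = 1.256 × 10^6 m³
Confined: ΔV_c = S × A × Δh = 6 × 10^-5 × 3.72 × 10^5 × 12.5 = 279 m³
Ratio = ΔV_u / ΔV_c = Sy / S = 0.27 / 6 × 10^-5 = 4500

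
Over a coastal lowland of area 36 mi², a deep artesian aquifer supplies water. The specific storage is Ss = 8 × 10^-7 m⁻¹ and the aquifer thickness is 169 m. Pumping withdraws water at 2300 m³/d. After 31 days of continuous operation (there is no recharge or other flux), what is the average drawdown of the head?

Δh ≈ 5.66 m

S = Ss × b = 8 × 10^-7 m⁻¹ × 169 m = 1.352 × 10^-4
A = 36 mi² = 9.324 × 10^7 m²
ΔV = Q × t = 2300 m³/d × 31 d = 71300 m³
Δh = ΔV / (S × A) = 71300 / (1.352 × 10^-4 × 9.324 × 10^7) = 5.656 m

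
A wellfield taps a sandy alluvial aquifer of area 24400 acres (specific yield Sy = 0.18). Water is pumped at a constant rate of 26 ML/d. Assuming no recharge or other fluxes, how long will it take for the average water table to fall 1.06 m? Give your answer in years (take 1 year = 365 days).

A = 24400 acres = 9.874 × 10^7 m²
ΔV = Sy × A × Δh = 0.18 × 9.874 × 10^7 × 1.06 = 1.884 × 10^7 m³
Q = 26 ML/d = 26000 m³/d
t = ΔV / Q = 1.884 × 10^7 m³ / 26000 m³/d = 724.6 d
t = 724.6 d ≈ 1.985 years

t ≈ 1.99 years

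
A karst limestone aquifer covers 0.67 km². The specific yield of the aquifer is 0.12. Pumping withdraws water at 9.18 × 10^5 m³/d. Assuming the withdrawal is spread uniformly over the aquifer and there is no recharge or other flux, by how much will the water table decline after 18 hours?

A = 0.67 km² = 6.7 × 10^5 m²
t = 18 hours = 0.75 d
ΔV = Q × t = 9.18 × 10^5 m³/d × 0.75 d = 6.885 × 10^5 m³
Δh = ΔV / (Sy × A) = 6.885 × 10^5 / (0.12 × 6.7 × 10^5) = 8.563 m

Δh ≈ 8.56 m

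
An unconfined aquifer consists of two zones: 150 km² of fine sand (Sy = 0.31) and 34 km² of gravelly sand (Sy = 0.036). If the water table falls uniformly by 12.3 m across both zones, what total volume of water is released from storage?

ΔV ≈ 5.87 × 10^8 m³

A₁ = 150 km² = 1.5 × 10^8 m²; A₂ = 34 km² = 3.4 × 10^7 m²
ΔV₁ = 0.31 × 1.5 × 10^8 × 12.3 = 5.72 × 10^8 m³
ΔV₂ = 0.036 × 3.4 × 10^7 × 12.3 = 1.506 × 10^7 m³
ΔV = ΔV₁ + ΔV₂ = 5.87 × 10^8 m³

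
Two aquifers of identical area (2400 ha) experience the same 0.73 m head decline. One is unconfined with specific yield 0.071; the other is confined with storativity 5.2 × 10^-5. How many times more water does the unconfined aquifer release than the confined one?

ΔV_u / ΔV_c ≈ 1370

A = 2400 ha = 2.4 × 10^7 m²
Unconfined: ΔV_u = Sy × A × Δh = 0.071 × 2.4 × 10^7 × 0.73 = 1.244 × 10^6 m³
Confined: ΔV_c = S × A × Δh = 5.2 × 10^-5 × 2.4 × 10^7 × 0.73 = 911 m³
Ratio = ΔV_u / ΔV_c = Sy / S = 0.071 / 5.2 × 10^-5 = 1365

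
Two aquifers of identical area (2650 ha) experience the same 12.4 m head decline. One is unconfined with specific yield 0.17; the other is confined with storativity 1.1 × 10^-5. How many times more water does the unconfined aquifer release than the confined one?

ΔV_u / ΔV_c ≈ 15500

A = 2650 ha = 2.65 × 10^7 m²
Unconfined: ΔV_u = Sy × A × Δh = 0.17 × 2.65 × 10^7 × 12.4 = 5.586 × 10^7 m³
Confined: ΔV_c = S × A × Δh = 1.1 × 10^-5 × 2.65 × 10^7 × 12.4 = 3615 m³
Ratio = ΔV_u / ΔV_c = Sy / S = 0.17 / 1.1 × 10^-5 = 15450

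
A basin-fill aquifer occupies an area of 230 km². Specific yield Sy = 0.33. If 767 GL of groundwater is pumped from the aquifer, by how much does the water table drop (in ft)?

A = 230 km² = 2.3 × 10^8 m²
ΔV = 767 GL = 7.67 × 10^8 m³
Δh = ΔV / (Sy × A) = 7.67 × 10^8 m³ / (0.33 × 2.3 × 10^8 m²) = 10.11 m
Δh = 10.11 m = 33.15 ft

Δh ≈ 33.2 ft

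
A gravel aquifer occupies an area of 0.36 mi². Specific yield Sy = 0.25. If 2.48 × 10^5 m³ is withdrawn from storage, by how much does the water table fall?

A = 0.36 mi² = 9.324 × 10^5 m²
Δh = ΔV / (Sy × A) = 2.48 × 10^5 m³ / (0.25 × 9.324 × 10^5 m²) = 1.064 m

Δh ≈ 1.06 m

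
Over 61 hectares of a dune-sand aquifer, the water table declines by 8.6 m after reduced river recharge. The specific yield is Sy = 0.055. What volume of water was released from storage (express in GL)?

ΔV ≈ 0.289 GL

A = 61 hectares = 6.1 × 10^5 m²
ΔV = Sy × A × Δh = 0.055 × 6.1 × 10^5 m² × 8.6 m = 2.885 × 10^5 m³
ΔV = 2.885 × 10^5 m³ = 0.2885 GL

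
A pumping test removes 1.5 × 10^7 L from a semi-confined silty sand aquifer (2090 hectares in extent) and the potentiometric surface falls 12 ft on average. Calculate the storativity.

S ≈ 2 × 10^-4

A = 2090 hectares = 2.09 × 10^7 m²
Δh = 12 ft = 3.658 m
ΔV = 1.5 × 10^7 L = 15000 m³
S = ΔV / (A × Δh) = 15000 m³ / (2.09 × 10^7 m² × 3.658 m) = 1.962 × 10^-4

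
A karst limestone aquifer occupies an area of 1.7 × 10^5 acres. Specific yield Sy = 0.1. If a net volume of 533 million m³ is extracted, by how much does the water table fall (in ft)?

A = 1.7 × 10^5 acres = 6.88 × 10^8 m²
ΔV = 533 million m³ = 5.33 × 10^8 m³
Δh = ΔV / (Sy × A) = 5.33 × 10^8 m³ / (0.1 × 6.88 × 10^8 m²) = 7.747 m
Δh = 7.747 m = 25.42 ft

Δh ≈ 25.4 ft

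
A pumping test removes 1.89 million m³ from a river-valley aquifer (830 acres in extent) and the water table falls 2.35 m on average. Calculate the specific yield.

A = 830 acres = 3.359 × 10^6 m²
ΔV = 1.89 million m³ = 1.89 × 10^6 m³
Sy = ΔV / (A × Δh) = 1.89 × 10^6 m³ / (3.359 × 10^6 m² × 2.35 m) = 0.2394

Sy ≈ 0.24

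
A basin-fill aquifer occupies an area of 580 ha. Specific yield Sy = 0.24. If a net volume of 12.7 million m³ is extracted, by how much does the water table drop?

Δh ≈ 9.12 m

A = 580 ha = 5.8 × 10^6 m²
ΔV = 12.7 million m³ = 1.27 × 10^7 m³
Δh = ΔV / (Sy × A) = 1.27 × 10^7 m³ / (0.24 × 5.8 × 10^6 m²) = 9.124 m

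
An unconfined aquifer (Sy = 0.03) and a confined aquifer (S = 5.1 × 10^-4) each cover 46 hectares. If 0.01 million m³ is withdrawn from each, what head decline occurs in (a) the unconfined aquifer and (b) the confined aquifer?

A = 46 hectares = 4.6 × 10^5 m²
ΔV = 0.01 million m³ = 10000 m³
Unconfined: Δh_u = ΔV/(Sy·A) = 10000/(0.03 × 4.6 × 10^5) = 0.7246 m
Confined: Δh_c = ΔV/(S·A) = 10000/(5.1 × 10^-4 × 4.6 × 10^5) = 42.63 m

Δh_u ≈ 0.725 m; Δh_c ≈ 42.6 m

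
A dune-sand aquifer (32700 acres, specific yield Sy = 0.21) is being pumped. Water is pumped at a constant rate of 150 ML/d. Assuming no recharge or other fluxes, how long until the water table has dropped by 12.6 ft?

t ≈ 712 days

A = 32700 acres = 1.323 × 10^8 m²
Δh = 12.6 ft = 3.84 m
ΔV = Sy × A × Δh = 0.21 × 1.323 × 10^8 × 3.84 = 1.067 × 10^8 m³
Q = 150 ML/d = 1.5 × 10^5 m³/d
t = ΔV / Q = 1.067 × 10^8 m³ / 1.5 × 10^5 m³/d = 711.5 d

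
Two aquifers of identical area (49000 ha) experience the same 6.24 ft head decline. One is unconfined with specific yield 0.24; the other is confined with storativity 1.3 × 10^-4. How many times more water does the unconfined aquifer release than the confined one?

A = 49000 ha = 4.9 × 10^8 m²
Δh = 6.24 ft = 1.902 m
Unconfined: ΔV_u = Sy × A × Δh = 0.24 × 4.9 × 10^8 × 1.902 = 2.237 × 10^8 m³
Confined: ΔV_c = S × A × Δh = 1.3 × 10^-4 × 4.9 × 10^8 × 1.902 = 1.212 × 10^5 m³
Ratio = ΔV_u / ΔV_c = Sy / S = 0.24 / 1.3 × 10^-4 = 1846

ΔV_u / ΔV_c ≈ 1850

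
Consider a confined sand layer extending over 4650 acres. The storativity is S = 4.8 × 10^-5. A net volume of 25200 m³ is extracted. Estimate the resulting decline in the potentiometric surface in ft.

A = 4650 acres = 1.882 × 10^7 m²
Δh = ΔV / (S × A) = 25200 m³ / (4.8 × 10^-5 × 1.882 × 10^7 m²) = 27.9 m
Δh = 27.9 m = 91.53 ft

Δh ≈ 91.5 ft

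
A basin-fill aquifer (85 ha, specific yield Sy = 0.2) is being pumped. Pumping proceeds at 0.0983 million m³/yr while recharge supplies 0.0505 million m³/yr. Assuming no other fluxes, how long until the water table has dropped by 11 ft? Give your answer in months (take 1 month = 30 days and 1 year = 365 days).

t ≈ 145 months

A = 85 ha = 8.5 × 10^5 m²
Δh = 11 ft = 3.353 m
ΔV = Sy × A × Δh = 0.2 × 8.5 × 10^5 × 3.353 = 5.7 × 10^5 m³
Net withdrawal = 0.0983 − 0.0505 = 0.0478 million m³/yr = 131 m³/d
t = ΔV / Q = 5.7 × 10^5 m³ / 131 m³/d = 4352 d
t = 4352 d ≈ 145.1 months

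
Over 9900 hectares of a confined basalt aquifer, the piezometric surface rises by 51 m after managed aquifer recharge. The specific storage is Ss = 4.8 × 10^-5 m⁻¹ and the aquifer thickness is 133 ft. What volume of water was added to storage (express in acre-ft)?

b = 133 ft = 40.54 m
S = Ss × b = 4.8 × 10^-5 m⁻¹ × 40.54 m = 1.946 × 10^-3
A = 9900 hectares = 9.9 × 10^7 m²
ΔV = S × A × Δh = 0.001946 × 9.9 × 10^7 m² × 51 m = 9.825 × 10^6 m³
ΔV = 9.825 × 10^6 m³ = 7965 acre-ft

ΔV ≈ 7960 acre-ft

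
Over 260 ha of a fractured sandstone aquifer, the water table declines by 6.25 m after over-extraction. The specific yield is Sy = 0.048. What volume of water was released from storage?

A = 260 ha = 2.6 × 10^6 m²
ΔV = Sy × A × Δh = 0.048 × 2.6 × 10^6 m² × 6.25 m = 7.8 × 10^5 m³

ΔV ≈ 7.8 × 10^5 m³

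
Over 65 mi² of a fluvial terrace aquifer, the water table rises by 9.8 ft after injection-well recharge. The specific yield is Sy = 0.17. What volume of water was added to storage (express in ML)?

ΔV ≈ 85500 ML

A = 65 mi² = 1.683 × 10^8 m²
Δh = 9.8 ft = 2.987 m
ΔV = Sy × A × Δh = 0.17 × 1.683 × 10^8 m² × 2.987 m = 8.549 × 10^7 m³
ΔV = 8.549 × 10^7 m³ = 85490 ML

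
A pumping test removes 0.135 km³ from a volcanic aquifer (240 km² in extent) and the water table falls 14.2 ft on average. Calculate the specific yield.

A = 240 km² = 2.4 × 10^8 m²
Δh = 14.2 ft = 4.328 m
ΔV = 0.135 km³ = 1.35 × 10^8 m³
Sy = ΔV / (A × Δh) = 1.35 × 10^8 m³ / (2.4 × 10^8 m² × 4.328 m) = 0.13

Sy ≈ 0.13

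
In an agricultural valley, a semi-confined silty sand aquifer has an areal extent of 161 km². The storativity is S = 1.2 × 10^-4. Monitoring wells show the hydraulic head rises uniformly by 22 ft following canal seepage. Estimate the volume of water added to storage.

A = 161 km² = 1.61 × 10^8 m²
Δh = 22 ft = 6.706 m
ΔV = S × A × Δh = 1.2 × 10^-4 × 1.61 × 10^8 m² × 6.706 m = 1.296 × 10^5 m³

ΔV ≈ 1.3 × 10^5 m³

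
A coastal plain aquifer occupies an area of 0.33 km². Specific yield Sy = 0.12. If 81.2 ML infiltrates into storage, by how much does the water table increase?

A = 0.33 km² = 3.3 × 10^5 m²
ΔV = 81.2 ML = 81200 m³
Δh = ΔV / (Sy × A) = 81200 m³ / (0.12 × 3.3 × 10^5 m²) = 2.051 m

Δh ≈ 2.05 m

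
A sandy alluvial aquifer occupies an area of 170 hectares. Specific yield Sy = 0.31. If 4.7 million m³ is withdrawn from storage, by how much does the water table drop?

A = 170 hectares = 1.7 × 10^6 m²
ΔV = 4.7 million m³ = 4.7 × 10^6 m³
Δh = ΔV / (Sy × A) = 4.7 × 10^6 m³ / (0.31 × 1.7 × 10^6 m²) = 8.918 m

Δh ≈ 8.92 m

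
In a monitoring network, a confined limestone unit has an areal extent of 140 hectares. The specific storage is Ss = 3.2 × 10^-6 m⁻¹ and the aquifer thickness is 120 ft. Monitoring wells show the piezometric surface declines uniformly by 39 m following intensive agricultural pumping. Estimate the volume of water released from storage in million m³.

ΔV ≈ 0.00639 million m³

b = 120 ft = 36.58 m
S = Ss × b = 3.2 × 10^-6 m⁻¹ × 36.58 m = 1.17 × 10^-4
A = 140 hectares = 1.4 × 10^6 m²
ΔV = S × A × Δh = 1.17 × 10^-4 × 1.4 × 10^6 m² × 39 m = 6391 m³
ΔV = 6391 m³ = 0.006391 million m³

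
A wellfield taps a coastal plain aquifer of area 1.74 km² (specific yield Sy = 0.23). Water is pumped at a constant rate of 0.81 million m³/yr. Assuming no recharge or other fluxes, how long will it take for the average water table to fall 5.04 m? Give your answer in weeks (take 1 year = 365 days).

A = 1.74 km² = 1.74 × 10^6 m²
ΔV = Sy × A × Δh = 0.23 × 1.74 × 10^6 × 5.04 = 2.017 × 10^6 m³
Q = 0.81 million m³/yr = 2219 m³/d
t = ΔV / Q = 2.017 × 10^6 m³ / 2219 m³/d = 908.9 d
t = 908.9 d ≈ 129.8 weeks

t ≈ 130 weeks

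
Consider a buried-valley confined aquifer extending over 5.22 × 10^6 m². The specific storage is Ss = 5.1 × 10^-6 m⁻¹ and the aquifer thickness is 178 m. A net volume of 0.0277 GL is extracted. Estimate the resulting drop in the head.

Δh ≈ 5.85 m

S = Ss × b = 5.1 × 10^-6 m⁻¹ × 178 m = 9.078 × 10^-4
ΔV = 0.0277 GL = 27700 m³
Δh = ΔV / (S × A) = 27700 m³ / (9.078 × 10^-4 × 5.22 × 10^6 m²) = 5.845 m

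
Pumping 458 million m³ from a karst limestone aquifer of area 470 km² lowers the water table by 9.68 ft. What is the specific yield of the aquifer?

Sy ≈ 0.33

A = 470 km² = 4.7 × 10^8 m²
Δh = 9.68 ft = 2.95 m
ΔV = 458 million m³ = 4.58 × 10^8 m³
Sy = ΔV / (A × Δh) = 4.58 × 10^8 m³ / (4.7 × 10^8 m² × 2.95 m) = 0.3303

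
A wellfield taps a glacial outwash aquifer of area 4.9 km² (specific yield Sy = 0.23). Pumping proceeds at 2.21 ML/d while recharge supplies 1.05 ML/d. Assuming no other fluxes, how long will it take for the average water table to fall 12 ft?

A = 4.9 km² = 4.9 × 10^6 m²
Δh = 12 ft = 3.658 m
ΔV = Sy × A × Δh = 0.23 × 4.9 × 10^6 × 3.658 = 4.122 × 10^6 m³
Net withdrawal = 2.21 − 1.05 = 1.16 ML/d = 1160 m³/d
t = ΔV / Q = 4.122 × 10^6 m³ / 1160 m³/d = 3554 d

t ≈ 3550 days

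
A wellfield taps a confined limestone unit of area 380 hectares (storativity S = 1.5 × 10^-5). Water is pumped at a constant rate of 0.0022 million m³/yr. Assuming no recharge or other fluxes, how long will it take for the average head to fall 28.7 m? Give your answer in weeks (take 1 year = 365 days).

t ≈ 38.8 weeks

A = 380 hectares = 3.8 × 10^6 m²
ΔV = S × A × Δh = 1.5 × 10^-5 × 3.8 × 10^6 × 28.7 = 1636 m³
Q = 0.0022 million m³/yr = 6.027 m³/d
t = ΔV / Q = 1636 m³ / 6.027 m³/d = 271.4 d
t = 271.4 d ≈ 38.77 weeks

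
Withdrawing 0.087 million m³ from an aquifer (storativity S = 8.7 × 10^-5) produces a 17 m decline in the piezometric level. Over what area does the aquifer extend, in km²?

ΔV = 0.087 million m³ = 87000 m³
A = ΔV / (S × Δh) = 87000 / (8.7 × 10^-5 × 17) = 5.882 × 10^7 m²
A = 5.882 × 10^7 m² = 58.82 km²

A ≈ 58.8 km²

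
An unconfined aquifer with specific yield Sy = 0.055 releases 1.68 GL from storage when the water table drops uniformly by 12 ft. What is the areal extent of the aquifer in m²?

Δh = 12 ft = 3.658 m
ΔV = 1.68 GL = 1.68 × 10^6 m³
A = ΔV / (Sy × Δh) = 1.68 × 10^6 / (0.055 × 3.658) = 8.351 × 10^6 m²

A ≈ 8.35 × 10^6 m²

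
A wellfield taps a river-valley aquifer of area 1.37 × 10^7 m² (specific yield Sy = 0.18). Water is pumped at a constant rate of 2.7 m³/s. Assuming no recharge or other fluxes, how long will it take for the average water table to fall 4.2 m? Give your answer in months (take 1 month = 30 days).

t ≈ 1.48 months

ΔV = Sy × A × Δh = 0.18 × 1.37 × 10^7 × 4.2 = 1.036 × 10^7 m³
Q = 2.7 m³/s = 2.333 × 10^5 m³/d
t = ΔV / Q = 1.036 × 10^7 m³ / 2.333 × 10^5 m³/d = 44.4 d
t = 44.4 d ≈ 1.48 months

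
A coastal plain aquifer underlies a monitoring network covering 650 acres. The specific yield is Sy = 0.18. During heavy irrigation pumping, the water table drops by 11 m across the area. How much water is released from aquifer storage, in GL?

ΔV ≈ 5.21 GL

A = 650 acres = 2.63 × 10^6 m²
ΔV = Sy × A × Δh = 0.18 × 2.63 × 10^6 m² × 11 m = 5.208 × 10^6 m³
ΔV = 5.208 × 10^6 m³ = 5.208 GL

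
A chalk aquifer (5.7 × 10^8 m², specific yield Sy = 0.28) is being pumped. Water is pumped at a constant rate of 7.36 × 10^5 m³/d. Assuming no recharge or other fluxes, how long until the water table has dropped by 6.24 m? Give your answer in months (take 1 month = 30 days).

t ≈ 45.1 months

ΔV = Sy × A × Δh = 0.28 × 5.7 × 10^8 × 6.24 = 9.959 × 10^8 m³
t = ΔV / Q = 9.959 × 10^8 m³ / 7.36 × 10^5 m³/d = 1353 d
t = 1353 d ≈ 45.1 months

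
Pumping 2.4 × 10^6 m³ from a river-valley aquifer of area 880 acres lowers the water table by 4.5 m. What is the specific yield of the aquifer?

A = 880 acres = 3.561 × 10^6 m²
Sy = ΔV / (A × Δh) = 2.4 × 10^6 m³ / (3.561 × 10^6 m² × 4.5 m) = 0.1498

Sy ≈ 0.15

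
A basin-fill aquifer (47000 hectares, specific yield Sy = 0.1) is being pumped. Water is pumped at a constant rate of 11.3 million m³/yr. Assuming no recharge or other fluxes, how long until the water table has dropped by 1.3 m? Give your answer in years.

A = 47000 hectares = 4.7 × 10^8 m²
ΔV = Sy × A × Δh = 0.1 × 4.7 × 10^8 × 1.3 = 6.11 × 10^7 m³
Q = 11.3 million m³/yr = 30960 m³/d
t = ΔV / Q = 6.11 × 10^7 m³ / 30960 m³/d = 1974 d
t = 1974 d ≈ 5.407 years

t ≈ 5.41 years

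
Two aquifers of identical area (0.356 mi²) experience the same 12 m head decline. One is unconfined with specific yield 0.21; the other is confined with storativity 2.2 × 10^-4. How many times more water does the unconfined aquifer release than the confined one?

A = 0.356 mi² = 9.22 × 10^5 m²
Unconfined: ΔV_u = Sy × A × Δh = 0.21 × 9.22 × 10^5 × 12 = 2.324 × 10^6 m³
Confined: ΔV_c = S × A × Δh = 2.2 × 10^-4 × 9.22 × 10^5 × 12 = 2434 m³
Ratio = ΔV_u / ΔV_c = Sy / S = 0.21 / 2.2 × 10^-4 = 954.5

ΔV_u / ΔV_c ≈ 955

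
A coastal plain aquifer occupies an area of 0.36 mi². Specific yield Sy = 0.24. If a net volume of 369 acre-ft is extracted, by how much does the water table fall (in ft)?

Δh ≈ 6.67 ft

A = 0.36 mi² = 9.324 × 10^5 m²
ΔV = 369 acre-ft = 4.552 × 10^5 m³
Δh = ΔV / (Sy × A) = 4.552 × 10^5 m³ / (0.24 × 9.324 × 10^5 m²) = 2.034 m
Δh = 2.034 m = 6.673 ft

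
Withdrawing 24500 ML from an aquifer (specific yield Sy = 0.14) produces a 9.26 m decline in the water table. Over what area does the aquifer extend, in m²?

A ≈ 1.89 × 10^7 m²

ΔV = 24500 ML = 2.45 × 10^7 m³
A = ΔV / (Sy × Δh) = 2.45 × 10^7 / (0.14 × 9.26) = 1.89 × 10^7 m²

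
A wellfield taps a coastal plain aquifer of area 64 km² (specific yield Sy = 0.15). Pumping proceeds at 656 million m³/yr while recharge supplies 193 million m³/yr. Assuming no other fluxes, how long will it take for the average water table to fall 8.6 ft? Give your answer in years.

t ≈ 0.0544 years

A = 64 km² = 6.4 × 10^7 m²
Δh = 8.6 ft = 2.621 m
ΔV = Sy × A × Δh = 0.15 × 6.4 × 10^7 × 2.621 = 2.516 × 10^7 m³
Net withdrawal = 656 − 193 = 463 million m³/yr = 1.268 × 10^6 m³/d
t = ΔV / Q = 2.516 × 10^7 m³ / 1.268 × 10^6 m³/d = 19.84 d
t = 19.84 d ≈ 0.05435 years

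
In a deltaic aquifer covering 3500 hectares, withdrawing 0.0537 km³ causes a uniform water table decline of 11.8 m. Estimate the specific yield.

A = 3500 hectares = 3.5 × 10^7 m²
ΔV = 0.0537 km³ = 5.37 × 10^7 m³
Sy = ΔV / (A × Δh) = 5.37 × 10^7 m³ / (3.5 × 10^7 m² × 11.8 m) = 0.13

Sy ≈ 0.13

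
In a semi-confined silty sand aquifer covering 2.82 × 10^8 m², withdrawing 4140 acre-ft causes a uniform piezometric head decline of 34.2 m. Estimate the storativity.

ΔV = 4140 acre-ft = 5.107 × 10^6 m³
S = ΔV / (A × Δh) = 5.107 × 10^6 m³ / (2.82 × 10^8 m² × 34.2 m) = 5.295 × 10^-4

S ≈ 5.3 × 10^-4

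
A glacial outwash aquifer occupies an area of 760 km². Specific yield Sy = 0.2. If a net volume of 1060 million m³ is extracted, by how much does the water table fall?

Δh ≈ 6.97 m

A = 760 km² = 7.6 × 10^8 m²
ΔV = 1060 million m³ = 1.06 × 10^9 m³
Δh = ΔV / (Sy × A) = 1.06 × 10^9 m³ / (0.2 × 7.6 × 10^8 m²) = 6.974 m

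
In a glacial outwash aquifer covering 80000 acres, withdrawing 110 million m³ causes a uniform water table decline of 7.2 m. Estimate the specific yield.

A = 80000 acres = 3.237 × 10^8 m²
ΔV = 110 million m³ = 1.1 × 10^8 m³
Sy = ΔV / (A × Δh) = 1.1 × 10^8 m³ / (3.237 × 10^8 m² × 7.2 m) = 0.04719

Sy ≈ 0.047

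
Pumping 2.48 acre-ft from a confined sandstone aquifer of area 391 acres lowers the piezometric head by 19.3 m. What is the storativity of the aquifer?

S ≈ 1 × 10^-4

A = 391 acres = 1.582 × 10^6 m²
ΔV = 2.48 acre-ft = 3059 m³
S = ΔV / (A × Δh) = 3059 m³ / (1.582 × 10^6 m² × 19.3 m) = 1.002 × 10^-4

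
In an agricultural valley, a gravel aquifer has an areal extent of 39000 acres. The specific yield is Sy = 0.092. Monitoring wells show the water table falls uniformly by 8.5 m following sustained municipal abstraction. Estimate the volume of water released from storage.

ΔV ≈ 1.23 × 10^8 m³

A = 39000 acres = 1.578 × 10^8 m²
ΔV = Sy × A × Δh = 0.092 × 1.578 × 10^8 m² × 8.5 m = 1.234 × 10^8 m³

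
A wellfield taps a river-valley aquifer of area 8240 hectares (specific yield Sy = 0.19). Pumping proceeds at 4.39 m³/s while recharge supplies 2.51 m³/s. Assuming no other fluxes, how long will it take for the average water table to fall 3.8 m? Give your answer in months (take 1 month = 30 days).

t ≈ 12.2 months

A = 8240 hectares = 8.24 × 10^7 m²
ΔV = Sy × A × Δh = 0.19 × 8.24 × 10^7 × 3.8 = 5.949 × 10^7 m³
Net withdrawal = 4.39 − 2.51 = 1.88 m³/s = 1.624 × 10^5 m³/d
t = ΔV / Q = 5.949 × 10^7 m³ / 1.624 × 10^5 m³/d = 366.3 d
t = 366.3 d ≈ 12.21 months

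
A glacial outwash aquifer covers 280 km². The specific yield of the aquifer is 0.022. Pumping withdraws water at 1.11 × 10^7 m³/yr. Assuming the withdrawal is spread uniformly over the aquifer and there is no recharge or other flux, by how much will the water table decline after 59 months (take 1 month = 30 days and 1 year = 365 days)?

A = 280 km² = 2.8 × 10^8 m²
Q = 1.11 × 10^7 m³/yr = 30410 m³/d
t = 59 months = 1770 d
ΔV = Q × t = 30410 m³/d × 1770 d = 5.383 × 10^7 m³
Δh = ΔV / (Sy × A) = 5.383 × 10^7 / (0.022 × 2.8 × 10^8) = 8.738 m

Δh ≈ 8.74 m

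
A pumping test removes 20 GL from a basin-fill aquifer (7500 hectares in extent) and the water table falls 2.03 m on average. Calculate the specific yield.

A = 7500 hectares = 7.5 × 10^7 m²
ΔV = 20 GL = 2 × 10^7 m³
Sy = ΔV / (A × Δh) = 2 × 10^7 m³ / (7.5 × 10^7 m² × 2.03 m) = 0.1314

Sy ≈ 0.13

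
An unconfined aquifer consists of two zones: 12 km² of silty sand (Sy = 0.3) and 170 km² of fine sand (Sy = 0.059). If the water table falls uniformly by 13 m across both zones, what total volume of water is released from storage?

A₁ = 12 km² = 1.2 × 10^7 m²; A₂ = 170 km² = 1.7 × 10^8 m²
ΔV₁ = 0.3 × 1.2 × 10^7 × 13 = 4.68 × 10^7 m³
ΔV₂ = 0.059 × 1.7 × 10^8 × 13 = 1.304 × 10^8 m³
ΔV = ΔV₁ + ΔV₂ = 1.772 × 10^8 m³

ΔV ≈ 1.77 × 10^8 m³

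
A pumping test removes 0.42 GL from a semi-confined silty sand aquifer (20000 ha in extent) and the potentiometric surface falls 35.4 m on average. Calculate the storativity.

A = 20000 ha = 2 × 10^8 m²
ΔV = 0.42 GL = 4.2 × 10^5 m³
S = ΔV / (A × Δh) = 4.2 × 10^5 m³ / (2 × 10^8 m² × 35.4 m) = 5.932 × 10^-5

S ≈ 5.9 × 10^-5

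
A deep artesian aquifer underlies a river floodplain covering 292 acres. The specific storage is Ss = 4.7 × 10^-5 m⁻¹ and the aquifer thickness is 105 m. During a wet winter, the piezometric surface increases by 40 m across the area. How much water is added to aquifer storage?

S = Ss × b = 4.7 × 10^-5 m⁻¹ × 105 m = 4.935 × 10^-3
A = 292 acres = 1.182 × 10^6 m²
ΔV = S × A × Δh = 0.004935 × 1.182 × 10^6 m² × 40 m = 2.333 × 10^5 m³

ΔV ≈ 2.33 × 10^5 m³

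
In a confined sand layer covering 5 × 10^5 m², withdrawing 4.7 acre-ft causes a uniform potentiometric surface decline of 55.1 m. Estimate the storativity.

S ≈ 2.1 × 10^-4

ΔV = 4.7 acre-ft = 5797 m³
S = ΔV / (A × Δh) = 5797 m³ / (5 × 10^5 m² × 55.1 m) = 2.104 × 10^-4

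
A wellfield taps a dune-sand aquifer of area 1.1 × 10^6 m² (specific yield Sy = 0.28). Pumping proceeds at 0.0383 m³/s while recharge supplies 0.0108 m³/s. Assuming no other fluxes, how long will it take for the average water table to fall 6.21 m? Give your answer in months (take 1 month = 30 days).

t ≈ 26.8 months

ΔV = Sy × A × Δh = 0.28 × 1.1 × 10^6 × 6.21 = 1.913 × 10^6 m³
Net withdrawal = 0.0383 − 0.0108 = 0.0275 m³/s = 2376 m³/d
t = ΔV / Q = 1.913 × 10^6 m³ / 2376 m³/d = 805 d
t = 805 d ≈ 26.83 months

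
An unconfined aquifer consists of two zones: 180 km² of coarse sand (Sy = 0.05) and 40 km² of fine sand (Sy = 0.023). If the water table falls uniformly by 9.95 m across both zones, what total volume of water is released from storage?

A₁ = 180 km² = 1.8 × 10^8 m²; A₂ = 40 km² = 4 × 10^7 m²
ΔV₁ = 0.05 × 1.8 × 10^8 × 9.95 = 8.955 × 10^7 m³
ΔV₂ = 0.023 × 4 × 10^7 × 9.95 = 9.154 × 10^6 m³
ΔV = ΔV₁ + ΔV₂ = 9.87 × 10^7 m³

ΔV ≈ 9.87 × 10^7 m³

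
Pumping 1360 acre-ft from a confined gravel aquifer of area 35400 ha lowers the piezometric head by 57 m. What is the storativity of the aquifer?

A = 35400 ha = 3.54 × 10^8 m²
ΔV = 1360 acre-ft = 1.678 × 10^6 m³
S = ΔV / (A × Δh) = 1.678 × 10^6 m³ / (3.54 × 10^8 m² × 57 m) = 8.314 × 10^-5

S ≈ 8.3 × 10^-5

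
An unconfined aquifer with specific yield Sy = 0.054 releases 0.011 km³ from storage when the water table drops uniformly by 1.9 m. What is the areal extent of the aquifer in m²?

ΔV = 0.011 km³ = 1.1 × 10^7 m³
A = ΔV / (Sy × Δh) = 1.1 × 10^7 / (0.054 × 1.9) = 1.072 × 10^8 m²

A ≈ 1.07 × 10^8 m²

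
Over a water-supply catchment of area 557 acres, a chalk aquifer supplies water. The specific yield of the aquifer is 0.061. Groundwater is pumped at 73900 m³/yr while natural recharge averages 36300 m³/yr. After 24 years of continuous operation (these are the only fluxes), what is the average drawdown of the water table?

A = 557 acres = 2.254 × 10^6 m²
Net abstraction = 73900 − 36300 = 37600 m³/yr
Q_net = 37600 m³/yr = 103 m³/d
t = 24 years = 8760 d
ΔV = Q × t = 103 m³/d × 8760 d = 9.024 × 10^5 m³
Δh = ΔV / (Sy × A) = 9.024 × 10^5 / (0.061 × 2.254 × 10^6) = 6.563 m

Δh ≈ 6.56 m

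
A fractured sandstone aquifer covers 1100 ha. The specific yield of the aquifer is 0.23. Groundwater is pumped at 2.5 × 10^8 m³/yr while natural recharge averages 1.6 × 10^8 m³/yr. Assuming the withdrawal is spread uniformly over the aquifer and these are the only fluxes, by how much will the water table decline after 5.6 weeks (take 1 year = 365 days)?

Δh ≈ 3.82 m

A = 1100 ha = 1.1 × 10^7 m²
Net abstraction = 2.5 × 10^8 − 1.6 × 10^8 = 9 × 10^7 m³/yr
Q_net = 9 × 10^7 m³/yr = 2.466 × 10^5 m³/d
t = 5.6 weeks = 39.2 d
ΔV = Q × t = 2.466 × 10^5 m³/d × 39.2 d = 9.666 × 10^6 m³
Δh = ΔV / (Sy × A) = 9.666 × 10^6 / (0.23 × 1.1 × 10^7) = 3.82 m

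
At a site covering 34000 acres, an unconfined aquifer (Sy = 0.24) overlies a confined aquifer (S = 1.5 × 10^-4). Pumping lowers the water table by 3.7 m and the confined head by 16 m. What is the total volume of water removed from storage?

ΔV ≈ 1.23 × 10^8 m³

A = 34000 acres = 1.376 × 10^8 m²
Unconfined: ΔV_u = Sy × A × Δh_u = 0.24 × 1.376 × 10^8 × 3.7 = 1.222 × 10^8 m³
Confined: ΔV_c = S × A × Δh_c = 1.5 × 10^-4 × 1.376 × 10^8 × 16 = 3.302 × 10^5 m³
Total ΔV = 1.222 × 10^8 + 3.302 × 10^5 = 1.225 × 10^8 m³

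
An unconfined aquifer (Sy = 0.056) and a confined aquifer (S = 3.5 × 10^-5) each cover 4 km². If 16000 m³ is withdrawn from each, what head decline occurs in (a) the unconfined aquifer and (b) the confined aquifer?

A = 4 km² = 4 × 10^6 m²
Unconfined: Δh_u = ΔV/(Sy·A) = 16000/(0.056 × 4 × 10^6) = 0.07143 m
Confined: Δh_c = ΔV/(S·A) = 16000/(3.5 × 10^-5 × 4 × 10^6) = 114.3 m

Δh_u ≈ 0.0714 m; Δh_c ≈ 114 m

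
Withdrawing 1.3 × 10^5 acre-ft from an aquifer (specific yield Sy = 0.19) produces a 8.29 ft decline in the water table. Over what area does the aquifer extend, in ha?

A ≈ 33400 ha

Δh = 8.29 ft = 2.527 m
ΔV = 1.3 × 10^5 acre-ft = 1.604 × 10^8 m³
A = ΔV / (Sy × Δh) = 1.604 × 10^8 / (0.19 × 2.527) = 3.34 × 10^8 m²
A = 3.34 × 10^8 m² = 33400 ha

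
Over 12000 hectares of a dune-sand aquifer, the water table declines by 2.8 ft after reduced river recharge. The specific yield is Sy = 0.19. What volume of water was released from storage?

ΔV ≈ 1.95 × 10^7 m³

A = 12000 hectares = 1.2 × 10^8 m²
Δh = 2.8 ft = 0.8534 m
ΔV = Sy × A × Δh = 0.19 × 1.2 × 10^8 m² × 0.8534 m = 1.946 × 10^7 m³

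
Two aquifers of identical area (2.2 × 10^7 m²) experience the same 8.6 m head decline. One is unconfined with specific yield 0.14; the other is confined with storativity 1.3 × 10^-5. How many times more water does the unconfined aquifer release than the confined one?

ΔV_u / ΔV_c ≈ 10800

Unconfined: ΔV_u = Sy × A × Δh = 0.14 × 2.2 × 10^7 × 8.6 = 2.649 × 10^7 m³
Confined: ΔV_c = S × A × Δh = 1.3 × 10^-5 × 2.2 × 10^7 × 8.6 = 2460 m³
Ratio = ΔV_u / ΔV_c = Sy / S = 0.14 / 1.3 × 10^-5 = 10770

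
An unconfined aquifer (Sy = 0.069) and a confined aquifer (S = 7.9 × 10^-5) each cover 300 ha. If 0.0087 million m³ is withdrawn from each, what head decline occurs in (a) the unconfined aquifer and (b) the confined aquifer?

Δh_u ≈ 0.042 m; Δh_c ≈ 36.7 m

A = 300 ha = 3 × 10^6 m²
ΔV = 0.0087 million m³ = 8700 m³
Unconfined: Δh_u = ΔV/(Sy·A) = 8700/(0.069 × 3 × 10^6) = 0.04203 m
Confined: Δh_c = ΔV/(S·A) = 8700/(7.9 × 10^-5 × 3 × 10^6) = 36.71 m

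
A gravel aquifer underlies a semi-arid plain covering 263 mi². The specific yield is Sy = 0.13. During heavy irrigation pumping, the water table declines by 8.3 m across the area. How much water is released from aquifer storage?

ΔV ≈ 7.35 × 10^8 m³

A = 263 mi² = 6.812 × 10^8 m²
ΔV = Sy × A × Δh = 0.13 × 6.812 × 10^8 m² × 8.3 m = 7.35 × 10^8 m³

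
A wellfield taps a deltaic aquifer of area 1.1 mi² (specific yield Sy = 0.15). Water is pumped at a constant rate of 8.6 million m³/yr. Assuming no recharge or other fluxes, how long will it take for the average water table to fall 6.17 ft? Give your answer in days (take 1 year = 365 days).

t ≈ 34.1 days

A = 1.1 mi² = 2.849 × 10^6 m²
Δh = 6.17 ft = 1.881 m
ΔV = Sy × A × Δh = 0.15 × 2.849 × 10^6 × 1.881 = 8.037 × 10^5 m³
Q = 8.6 million m³/yr = 23560 m³/d
t = ΔV / Q = 8.037 × 10^5 m³ / 23560 m³/d = 34.11 d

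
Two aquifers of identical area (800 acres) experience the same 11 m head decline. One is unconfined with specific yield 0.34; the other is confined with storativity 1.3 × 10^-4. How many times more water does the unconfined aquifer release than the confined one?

A = 800 acres = 3.237 × 10^6 m²
Unconfined: ΔV_u = Sy × A × Δh = 0.34 × 3.237 × 10^6 × 11 = 1.211 × 10^7 m³
Confined: ΔV_c = S × A × Δh = 1.3 × 10^-4 × 3.237 × 10^6 × 11 = 4630 m³
Ratio = ΔV_u / ΔV_c = Sy / S = 0.34 / 1.3 × 10^-4 = 2615

ΔV_u / ΔV_c ≈ 2620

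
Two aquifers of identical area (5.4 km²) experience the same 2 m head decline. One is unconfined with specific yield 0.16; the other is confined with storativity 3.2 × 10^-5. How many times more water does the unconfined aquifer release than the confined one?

A = 5.4 km² = 5.4 × 10^6 m²
Unconfined: ΔV_u = Sy × A × Δh = 0.16 × 5.4 × 10^6 × 2 = 1.728 × 10^6 m³
Confined: ΔV_c = S × A × Δh = 3.2 × 10^-5 × 5.4 × 10^6 × 2 = 345.6 m³
Ratio = ΔV_u / ΔV_c = Sy / S = 0.16 / 3.2 × 10^-5 = 5000

ΔV_u / ΔV_c ≈ 5000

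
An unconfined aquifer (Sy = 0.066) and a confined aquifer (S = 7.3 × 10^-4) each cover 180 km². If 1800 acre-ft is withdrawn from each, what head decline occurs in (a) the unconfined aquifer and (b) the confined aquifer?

A = 180 km² = 1.8 × 10^8 m²
ΔV = 1800 acre-ft = 2.22 × 10^6 m³
Unconfined: Δh_u = ΔV/(Sy·A) = 2.22 × 10^6/(0.066 × 1.8 × 10^8) = 0.1869 m
Confined: Δh_c = ΔV/(S·A) = 2.22 × 10^6/(7.3 × 10^-4 × 1.8 × 10^8) = 16.9 m

Δh_u ≈ 0.187 m; Δh_c ≈ 16.9 m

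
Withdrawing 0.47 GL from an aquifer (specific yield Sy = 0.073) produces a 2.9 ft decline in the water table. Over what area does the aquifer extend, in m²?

Δh = 2.9 ft = 0.8839 m
ΔV = 0.47 GL = 4.7 × 10^5 m³
A = ΔV / (Sy × Δh) = 4.7 × 10^5 / (0.073 × 0.8839) = 7.284 × 10^6 m²

A ≈ 7.28 × 10^6 m²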